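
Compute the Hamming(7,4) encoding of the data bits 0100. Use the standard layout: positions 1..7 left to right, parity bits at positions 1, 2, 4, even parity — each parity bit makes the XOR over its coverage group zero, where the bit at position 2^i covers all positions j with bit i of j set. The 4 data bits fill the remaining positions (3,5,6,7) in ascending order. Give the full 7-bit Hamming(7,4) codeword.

1001100

Place data bits at non-power-of-two positions: b3=0, b5=1, b6=0, b7=0.
p1 = XOR of data positions {3,5,7} = 0⊕1⊕0 = 1
p2 = XOR of data positions {3,6,7} = 0⊕0⊕0 = 0
p4 = XOR of data positions {5,6,7} = 1⊕0⊕0 = 1
Codeword b1..b7 = 1001100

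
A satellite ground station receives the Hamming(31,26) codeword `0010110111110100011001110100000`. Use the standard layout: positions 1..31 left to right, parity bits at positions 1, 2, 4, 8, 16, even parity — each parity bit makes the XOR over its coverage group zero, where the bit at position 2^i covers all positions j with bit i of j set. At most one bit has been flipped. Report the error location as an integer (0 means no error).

0

s1: b1⊕b3⊕b5⊕b7⊕b9⊕b11⊕b13⊕b15⊕b17⊕b19⊕b21⊕b23⊕b25⊕b27⊕b29⊕b31 = 0⊕1⊕1⊕0⊕1⊕1⊕0⊕0⊕0⊕1⊕0⊕1⊕0⊕0⊕0⊕0 = 0
s2: b2⊕b3⊕b6⊕b7⊕b10⊕b11⊕b14⊕b15⊕b18⊕b19⊕b22⊕b23⊕b26⊕b27⊕b30⊕b31 = 0⊕1⊕1⊕0⊕1⊕1⊕1⊕0⊕1⊕1⊕1⊕1⊕1⊕0⊕0⊕0 = 0
s4: b4⊕b5⊕b6⊕b7⊕b12⊕b13⊕b14⊕b15⊕b20⊕b21⊕b22⊕b23⊕b28⊕b29⊕b30⊕b31 = 0⊕1⊕1⊕0⊕1⊕0⊕1⊕0⊕0⊕0⊕1⊕1⊕0⊕0⊕0⊕0 = 0
s8: b8⊕b9⊕b10⊕b11⊕b12⊕b13⊕b14⊕b15⊕b24⊕b25⊕b26⊕b27⊕b28⊕b29⊕b30⊕b31 = 1⊕1⊕1⊕1⊕1⊕0⊕1⊕0⊕1⊕0⊕1⊕0⊕0⊕0⊕0⊕0 = 0
s16: b16⊕b17⊕b18⊕b19⊕b20⊕b21⊕b22⊕b23⊕b24⊕b25⊕b26⊕b27⊕b28⊕b29⊕b30⊕b31 = 0⊕0⊕1⊕1⊕0⊕0⊕1⊕1⊕1⊕0⊕1⊕0⊕0⊕0⊕0⊕0 = 0
Syndrome (s16...s1) = 00000 → position 0 (no error).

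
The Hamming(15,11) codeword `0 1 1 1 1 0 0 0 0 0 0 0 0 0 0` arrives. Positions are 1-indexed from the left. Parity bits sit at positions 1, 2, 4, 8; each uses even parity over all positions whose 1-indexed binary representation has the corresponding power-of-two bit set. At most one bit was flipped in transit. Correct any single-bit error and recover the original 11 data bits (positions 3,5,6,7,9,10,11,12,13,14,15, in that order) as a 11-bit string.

s1: b1⊕b3⊕b5⊕b7⊕b9⊕b11⊕b13⊕b15 = 0⊕1⊕1⊕0⊕0⊕0⊕0⊕0 = 0
s2: b2⊕b3⊕b6⊕b7⊕b10⊕b11⊕b14⊕b15 = 1⊕1⊕0⊕0⊕0⊕0⊕0⊕0 = 0
s4: b4⊕b5⊕b6⊕b7⊕b12⊕b13⊕b14⊕b15 = 1⊕1⊕0⊕0⊕0⊕0⊕0⊕0 = 0
s8: b8⊕b9⊕b10⊕b11⊕b12⊕b13⊕b14⊕b15 = 0⊕0⊕0⊕0⊕0⊕0⊕0⊕0 = 0
Syndrome (s8...s1) = 0000 → position 0 (no error).
No correction needed.
Data bits at positions 3,5,6,7,9,10,11,12,13,14,15: 11000000000

11000000000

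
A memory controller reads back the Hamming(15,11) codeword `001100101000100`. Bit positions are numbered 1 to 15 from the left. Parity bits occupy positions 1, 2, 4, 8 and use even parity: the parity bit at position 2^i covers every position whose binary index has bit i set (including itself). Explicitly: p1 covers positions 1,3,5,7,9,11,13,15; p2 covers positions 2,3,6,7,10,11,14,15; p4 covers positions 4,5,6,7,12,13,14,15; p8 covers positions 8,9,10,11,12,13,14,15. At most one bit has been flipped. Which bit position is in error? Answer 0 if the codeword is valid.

s1: b1⊕b3⊕b5⊕b7⊕b9⊕b11⊕b13⊕b15 = 0⊕1⊕0⊕1⊕1⊕0⊕1⊕0 = 0
s2: b2⊕b3⊕b6⊕b7⊕b10⊕b11⊕b14⊕b15 = 0⊕1⊕0⊕1⊕0⊕0⊕0⊕0 = 0
s4: b4⊕b5⊕b6⊕b7⊕b12⊕b13⊕b14⊕b15 = 1⊕0⊕0⊕1⊕0⊕1⊕0⊕0 = 1
s8: b8⊕b9⊕b10⊕b11⊕b12⊕b13⊕b14⊕b15 = 0⊕1⊕0⊕0⊕0⊕1⊕0⊕0 = 0
Syndrome (s8...s1) = 0100 → position 4.

4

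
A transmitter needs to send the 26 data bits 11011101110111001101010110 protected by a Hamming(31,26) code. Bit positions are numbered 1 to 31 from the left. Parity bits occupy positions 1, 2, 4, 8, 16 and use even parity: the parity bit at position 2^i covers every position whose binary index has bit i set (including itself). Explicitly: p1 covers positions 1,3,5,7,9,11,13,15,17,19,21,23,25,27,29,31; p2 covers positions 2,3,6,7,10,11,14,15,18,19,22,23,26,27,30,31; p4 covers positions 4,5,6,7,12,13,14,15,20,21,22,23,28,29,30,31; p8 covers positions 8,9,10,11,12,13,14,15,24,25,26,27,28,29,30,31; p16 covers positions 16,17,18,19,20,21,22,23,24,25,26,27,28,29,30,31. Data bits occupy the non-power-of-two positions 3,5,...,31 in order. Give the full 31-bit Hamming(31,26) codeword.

1011101111011101111001101010110

Place data bits at non-power-of-two positions: b3=1, b5=1, b6=0, b7=1, b9=1, b10=1, b11=0, b12=1, b13=1, b14=1, b15=0, b17=1, b18=1, b19=1, b20=0, b21=0, b22=1, b23=1, b24=0, b25=1, b26=0, b27=1, b28=0, b29=1, b30=1, b31=0.
p1 = XOR of data positions {3,5,7,9,11,13,15,17,19,21,23,25,27,29,31} = 1⊕1⊕1⊕1⊕0⊕1⊕0⊕1⊕1⊕0⊕1⊕1⊕1⊕1⊕0 = 1
p2 = XOR of data positions {3,6,7,10,11,14,15,18,19,22,23,26,27,30,31} = 1⊕0⊕1⊕1⊕0⊕1⊕0⊕1⊕1⊕1⊕1⊕0⊕1⊕1⊕0 = 0
p4 = XOR of data positions {5,6,7,12,13,14,15,20,21,22,23,28,29,30,31} = 1⊕0⊕1⊕1⊕1⊕1⊕0⊕0⊕0⊕1⊕1⊕0⊕1⊕1⊕0 = 1
p8 = XOR of data positions {9,10,11,12,13,14,15,24,25,26,27,28,29,30,31} = 1⊕1⊕0⊕1⊕1⊕1⊕0⊕0⊕1⊕0⊕1⊕0⊕1⊕1⊕0 = 1
p16 = XOR of data positions {17,18,19,20,21,22,23,24,25,26,27,28,29,30,31} = 1⊕1⊕1⊕0⊕0⊕1⊕1⊕0⊕1⊕0⊕1⊕0⊕1⊕1⊕0 = 1
Codeword b1..b31 = 1011101111011101111001101010110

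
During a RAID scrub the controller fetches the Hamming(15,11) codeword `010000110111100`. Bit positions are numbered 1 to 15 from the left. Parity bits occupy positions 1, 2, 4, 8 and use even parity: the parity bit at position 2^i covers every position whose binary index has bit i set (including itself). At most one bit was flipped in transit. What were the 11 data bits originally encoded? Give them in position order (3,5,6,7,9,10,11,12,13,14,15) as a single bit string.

s1: b1⊕b3⊕b5⊕b7⊕b9⊕b11⊕b13⊕b15 = 0⊕0⊕0⊕1⊕0⊕1⊕1⊕0 = 1
s2: b2⊕b3⊕b6⊕b7⊕b10⊕b11⊕b14⊕b15 = 1⊕0⊕0⊕1⊕1⊕1⊕0⊕0 = 0
s4: b4⊕b5⊕b6⊕b7⊕b12⊕b13⊕b14⊕b15 = 0⊕0⊕0⊕1⊕1⊕1⊕0⊕0 = 1
s8: b8⊕b9⊕b10⊕b11⊕b12⊕b13⊕b14⊕b15 = 1⊕0⊕1⊕1⊕1⊕1⊕0⊕0 = 1
Syndrome (s8...s1) = 1101 → position 13.
Flip bit 13: corrected codeword = 010000110111000
Data bits at positions 3,5,6,7,9,10,11,12,13,14,15: 00010111000

00010111000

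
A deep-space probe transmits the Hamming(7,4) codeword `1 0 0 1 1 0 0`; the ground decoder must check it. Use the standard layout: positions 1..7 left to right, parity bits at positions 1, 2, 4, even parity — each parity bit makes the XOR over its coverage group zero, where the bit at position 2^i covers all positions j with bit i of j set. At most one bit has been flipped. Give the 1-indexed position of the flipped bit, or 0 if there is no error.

s1: b1⊕b3⊕b5⊕b7 = 1⊕0⊕1⊕0 = 0
s2: b2⊕b3⊕b6⊕b7 = 0⊕0⊕0⊕0 = 0
s4: b4⊕b5⊕b6⊕b7 = 1⊕1⊕0⊕0 = 0
Syndrome (s4...s1) = 000 → position 0 (no error).

0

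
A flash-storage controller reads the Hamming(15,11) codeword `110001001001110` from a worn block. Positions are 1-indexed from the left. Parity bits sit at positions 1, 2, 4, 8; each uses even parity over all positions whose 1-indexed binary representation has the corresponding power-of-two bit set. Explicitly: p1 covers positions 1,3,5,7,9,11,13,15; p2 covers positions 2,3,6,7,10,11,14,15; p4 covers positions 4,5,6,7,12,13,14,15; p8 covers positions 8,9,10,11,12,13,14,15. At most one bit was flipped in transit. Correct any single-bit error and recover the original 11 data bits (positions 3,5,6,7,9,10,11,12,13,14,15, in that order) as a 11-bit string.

10101001110

s1: b1⊕b3⊕b5⊕b7⊕b9⊕b11⊕b13⊕b15 = 1⊕0⊕0⊕0⊕1⊕0⊕1⊕0 = 1
s2: b2⊕b3⊕b6⊕b7⊕b10⊕b11⊕b14⊕b15 = 1⊕0⊕1⊕0⊕0⊕0⊕1⊕0 = 1
s4: b4⊕b5⊕b6⊕b7⊕b12⊕b13⊕b14⊕b15 = 0⊕0⊕1⊕0⊕1⊕1⊕1⊕0 = 0
s8: b8⊕b9⊕b10⊕b11⊕b12⊕b13⊕b14⊕b15 = 0⊕1⊕0⊕0⊕1⊕1⊕1⊕0 = 0
Syndrome (s8...s1) = 0011 → position 3.
Flip bit 3: corrected codeword = 111001001001110
Data bits at positions 3,5,6,7,9,10,11,12,13,14,15: 10101001110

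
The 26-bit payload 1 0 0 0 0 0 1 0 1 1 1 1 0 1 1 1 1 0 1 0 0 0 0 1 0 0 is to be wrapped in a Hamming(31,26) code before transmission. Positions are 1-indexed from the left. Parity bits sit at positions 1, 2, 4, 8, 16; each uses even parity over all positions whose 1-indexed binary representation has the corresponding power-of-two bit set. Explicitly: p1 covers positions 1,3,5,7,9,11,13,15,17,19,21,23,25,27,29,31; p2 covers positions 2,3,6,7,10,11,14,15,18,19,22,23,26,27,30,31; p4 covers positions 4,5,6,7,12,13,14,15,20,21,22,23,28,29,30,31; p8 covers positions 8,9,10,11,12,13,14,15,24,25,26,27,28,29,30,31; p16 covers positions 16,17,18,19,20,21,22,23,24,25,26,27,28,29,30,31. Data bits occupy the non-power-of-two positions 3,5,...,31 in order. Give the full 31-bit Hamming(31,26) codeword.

Place data bits at non-power-of-two positions: b3=1, b5=0, b6=0, b7=0, b9=0, b10=0, b11=1, b12=0, b13=1, b14=1, b15=1, b17=1, b18=0, b19=1, b20=1, b21=1, b22=1, b23=0, b24=1, b25=0, b26=0, b27=0, b28=0, b29=1, b30=0, b31=0.
p1 = XOR of data positions {3,5,7,9,11,13,15,17,19,21,23,25,27,29,31} = 1⊕0⊕0⊕0⊕1⊕1⊕1⊕1⊕1⊕1⊕0⊕0⊕0⊕1⊕0 = 0
p2 = XOR of data positions {3,6,7,10,11,14,15,18,19,22,23,26,27,30,31} = 1⊕0⊕0⊕0⊕1⊕1⊕1⊕0⊕1⊕1⊕0⊕0⊕0⊕0⊕0 = 0
p4 = XOR of data positions {5,6,7,12,13,14,15,20,21,22,23,28,29,30,31} = 0⊕0⊕0⊕0⊕1⊕1⊕1⊕1⊕1⊕1⊕0⊕0⊕1⊕0⊕0 = 1
p8 = XOR of data positions {9,10,11,12,13,14,15,24,25,26,27,28,29,30,31} = 0⊕0⊕1⊕0⊕1⊕1⊕1⊕1⊕0⊕0⊕0⊕0⊕1⊕0⊕0 = 0
p16 = XOR of data positions {17,18,19,20,21,22,23,24,25,26,27,28,29,30,31} = 1⊕0⊕1⊕1⊕1⊕1⊕0⊕1⊕0⊕0⊕0⊕0⊕1⊕0⊕0 = 1
Codeword b1..b31 = 0011000000101111101111010000100

0011000000101111101111010000100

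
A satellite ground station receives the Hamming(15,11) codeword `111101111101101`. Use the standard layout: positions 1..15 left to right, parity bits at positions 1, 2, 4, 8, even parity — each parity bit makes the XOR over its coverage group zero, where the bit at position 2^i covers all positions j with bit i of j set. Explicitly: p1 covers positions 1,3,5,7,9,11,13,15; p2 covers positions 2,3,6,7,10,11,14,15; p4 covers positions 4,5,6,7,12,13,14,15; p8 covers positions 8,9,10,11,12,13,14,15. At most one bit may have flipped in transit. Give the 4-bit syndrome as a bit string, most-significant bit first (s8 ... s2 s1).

0000

s1: b1⊕b3⊕b5⊕b7⊕b9⊕b11⊕b13⊕b15 = 1⊕1⊕0⊕1⊕1⊕0⊕1⊕1 = 0
s2: b2⊕b3⊕b6⊕b7⊕b10⊕b11⊕b14⊕b15 = 1⊕1⊕1⊕1⊕1⊕0⊕0⊕1 = 0
s4: b4⊕b5⊕b6⊕b7⊕b12⊕b13⊕b14⊕b15 = 1⊕0⊕1⊕1⊕1⊕1⊕0⊕1 = 0
s8: b8⊕b9⊕b10⊕b11⊕b12⊕b13⊕b14⊕b15 = 1⊕1⊕1⊕0⊕1⊕1⊕0⊕1 = 0
Syndrome (s8...s1) = 0000 → position 0 (no error).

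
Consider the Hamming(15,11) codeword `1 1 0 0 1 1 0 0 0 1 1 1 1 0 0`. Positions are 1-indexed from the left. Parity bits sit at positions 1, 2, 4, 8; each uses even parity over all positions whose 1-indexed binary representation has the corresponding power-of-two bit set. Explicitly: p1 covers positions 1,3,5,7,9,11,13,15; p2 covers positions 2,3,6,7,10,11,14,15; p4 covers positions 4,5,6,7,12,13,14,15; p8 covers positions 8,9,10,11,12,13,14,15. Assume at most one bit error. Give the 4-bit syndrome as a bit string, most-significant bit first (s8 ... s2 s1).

s1: b1⊕b3⊕b5⊕b7⊕b9⊕b11⊕b13⊕b15 = 1⊕0⊕1⊕0⊕0⊕1⊕1⊕0 = 0
s2: b2⊕b3⊕b6⊕b7⊕b10⊕b11⊕b14⊕b15 = 1⊕0⊕1⊕0⊕1⊕1⊕0⊕0 = 0
s4: b4⊕b5⊕b6⊕b7⊕b12⊕b13⊕b14⊕b15 = 0⊕1⊕1⊕0⊕1⊕1⊕0⊕0 = 0
s8: b8⊕b9⊕b10⊕b11⊕b12⊕b13⊕b14⊕b15 = 0⊕0⊕1⊕1⊕1⊕1⊕0⊕0 = 0
Syndrome (s8...s1) = 0000 → position 0 (no error).

0000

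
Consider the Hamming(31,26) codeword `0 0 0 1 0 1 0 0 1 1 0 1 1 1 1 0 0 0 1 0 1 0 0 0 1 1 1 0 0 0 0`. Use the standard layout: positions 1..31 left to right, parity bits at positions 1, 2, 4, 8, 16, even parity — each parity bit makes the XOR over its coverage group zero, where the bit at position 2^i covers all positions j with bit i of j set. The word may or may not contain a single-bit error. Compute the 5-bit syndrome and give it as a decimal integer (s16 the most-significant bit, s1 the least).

s1: b1⊕b3⊕b5⊕b7⊕b9⊕b11⊕b13⊕b15⊕b17⊕b19⊕b21⊕b23⊕b25⊕b27⊕b29⊕b31 = 0⊕0⊕0⊕0⊕1⊕0⊕1⊕1⊕0⊕1⊕1⊕0⊕1⊕1⊕0⊕0 = 1
s2: b2⊕b3⊕b6⊕b7⊕b10⊕b11⊕b14⊕b15⊕b18⊕b19⊕b22⊕b23⊕b26⊕b27⊕b30⊕b31 = 0⊕0⊕1⊕0⊕1⊕0⊕1⊕1⊕0⊕1⊕0⊕0⊕1⊕1⊕0⊕0 = 1
s4: b4⊕b5⊕b6⊕b7⊕b12⊕b13⊕b14⊕b15⊕b20⊕b21⊕b22⊕b23⊕b28⊕b29⊕b30⊕b31 = 1⊕0⊕1⊕0⊕1⊕1⊕1⊕1⊕0⊕1⊕0⊕0⊕0⊕0⊕0⊕0 = 1
s8: b8⊕b9⊕b10⊕b11⊕b12⊕b13⊕b14⊕b15⊕b24⊕b25⊕b26⊕b27⊕b28⊕b29⊕b30⊕b31 = 0⊕1⊕1⊕0⊕1⊕1⊕1⊕1⊕0⊕1⊕1⊕1⊕0⊕0⊕0⊕0 = 1
s16: b16⊕b17⊕b18⊕b19⊕b20⊕b21⊕b22⊕b23⊕b24⊕b25⊕b26⊕b27⊕b28⊕b29⊕b30⊕b31 = 0⊕0⊕0⊕1⊕0⊕1⊕0⊕0⊕0⊕1⊕1⊕1⊕0⊕0⊕0⊕0 = 1
Syndrome (s16...s1) = 11111 → position 31.

31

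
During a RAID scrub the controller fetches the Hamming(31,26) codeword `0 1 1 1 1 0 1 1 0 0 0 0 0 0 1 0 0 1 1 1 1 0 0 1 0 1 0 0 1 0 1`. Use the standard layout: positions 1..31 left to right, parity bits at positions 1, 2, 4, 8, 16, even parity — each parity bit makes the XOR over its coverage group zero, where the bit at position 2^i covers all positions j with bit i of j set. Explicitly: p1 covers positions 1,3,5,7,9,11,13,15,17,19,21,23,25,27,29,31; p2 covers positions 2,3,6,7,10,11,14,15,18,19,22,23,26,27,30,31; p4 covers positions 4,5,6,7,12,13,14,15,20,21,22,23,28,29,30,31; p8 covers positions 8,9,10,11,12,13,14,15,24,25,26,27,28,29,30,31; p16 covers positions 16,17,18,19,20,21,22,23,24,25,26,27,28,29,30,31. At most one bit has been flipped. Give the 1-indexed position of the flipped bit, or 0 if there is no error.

0

s1: b1⊕b3⊕b5⊕b7⊕b9⊕b11⊕b13⊕b15⊕b17⊕b19⊕b21⊕b23⊕b25⊕b27⊕b29⊕b31 = 0⊕1⊕1⊕1⊕0⊕0⊕0⊕1⊕0⊕1⊕1⊕0⊕0⊕0⊕1⊕1 = 0
s2: b2⊕b3⊕b6⊕b7⊕b10⊕b11⊕b14⊕b15⊕b18⊕b19⊕b22⊕b23⊕b26⊕b27⊕b30⊕b31 = 1⊕1⊕0⊕1⊕0⊕0⊕0⊕1⊕1⊕1⊕0⊕0⊕1⊕0⊕0⊕1 = 0
s4: b4⊕b5⊕b6⊕b7⊕b12⊕b13⊕b14⊕b15⊕b20⊕b21⊕b22⊕b23⊕b28⊕b29⊕b30⊕b31 = 1⊕1⊕0⊕1⊕0⊕0⊕0⊕1⊕1⊕1⊕0⊕0⊕0⊕1⊕0⊕1 = 0
s8: b8⊕b9⊕b10⊕b11⊕b12⊕b13⊕b14⊕b15⊕b24⊕b25⊕b26⊕b27⊕b28⊕b29⊕b30⊕b31 = 1⊕0⊕0⊕0⊕0⊕0⊕0⊕1⊕1⊕0⊕1⊕0⊕0⊕1⊕0⊕1 = 0
s16: b16⊕b17⊕b18⊕b19⊕b20⊕b21⊕b22⊕b23⊕b24⊕b25⊕b26⊕b27⊕b28⊕b29⊕b30⊕b31 = 0⊕0⊕1⊕1⊕1⊕1⊕0⊕0⊕1⊕0⊕1⊕0⊕0⊕1⊕0⊕1 = 0
Syndrome (s16...s1) = 00000 → position 0 (no error).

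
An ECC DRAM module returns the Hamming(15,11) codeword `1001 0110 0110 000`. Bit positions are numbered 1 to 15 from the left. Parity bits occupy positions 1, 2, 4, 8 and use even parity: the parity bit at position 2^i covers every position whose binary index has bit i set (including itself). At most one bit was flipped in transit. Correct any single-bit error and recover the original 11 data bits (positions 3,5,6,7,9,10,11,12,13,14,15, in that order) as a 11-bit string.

s1: b1⊕b3⊕b5⊕b7⊕b9⊕b11⊕b13⊕b15 = 1⊕0⊕0⊕1⊕0⊕1⊕0⊕0 = 1
s2: b2⊕b3⊕b6⊕b7⊕b10⊕b11⊕b14⊕b15 = 0⊕0⊕1⊕1⊕1⊕1⊕0⊕0 = 0
s4: b4⊕b5⊕b6⊕b7⊕b12⊕b13⊕b14⊕b15 = 1⊕0⊕1⊕1⊕0⊕0⊕0⊕0 = 1
s8: b8⊕b9⊕b10⊕b11⊕b12⊕b13⊕b14⊕b15 = 0⊕0⊕1⊕1⊕0⊕0⊕0⊕0 = 0
Syndrome (s8...s1) = 0101 → position 5.
Flip bit 5: corrected codeword = 100111100110000
Data bits at positions 3,5,6,7,9,10,11,12,13,14,15: 01110110000

01110110000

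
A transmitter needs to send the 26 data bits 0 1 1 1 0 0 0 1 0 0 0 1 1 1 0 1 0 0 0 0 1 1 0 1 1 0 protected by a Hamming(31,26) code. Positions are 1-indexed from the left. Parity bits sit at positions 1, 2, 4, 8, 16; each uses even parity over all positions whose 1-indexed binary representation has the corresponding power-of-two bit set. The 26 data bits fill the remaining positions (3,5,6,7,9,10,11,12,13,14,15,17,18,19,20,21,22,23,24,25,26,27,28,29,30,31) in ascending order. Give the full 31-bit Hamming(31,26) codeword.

Place data bits at non-power-of-two positions: b3=0, b5=1, b6=1, b7=1, b9=0, b10=0, b11=0, b12=1, b13=0, b14=0, b15=0, b17=1, b18=1, b19=1, b20=0, b21=1, b22=0, b23=0, b24=0, b25=0, b26=1, b27=1, b28=0, b29=1, b30=1, b31=0.
p1 = XOR of data positions {3,5,7,9,11,13,15,17,19,21,23,25,27,29,31} = 0⊕1⊕1⊕0⊕0⊕0⊕0⊕1⊕1⊕1⊕0⊕0⊕1⊕1⊕0 = 1
p2 = XOR of data positions {3,6,7,10,11,14,15,18,19,22,23,26,27,30,31} = 0⊕1⊕1⊕0⊕0⊕0⊕0⊕1⊕1⊕0⊕0⊕1⊕1⊕1⊕0 = 1
p4 = XOR of data positions {5,6,7,12,13,14,15,20,21,22,23,28,29,30,31} = 1⊕1⊕1⊕1⊕0⊕0⊕0⊕0⊕1⊕0⊕0⊕0⊕1⊕1⊕0 = 1
p8 = XOR of data positions {9,10,11,12,13,14,15,24,25,26,27,28,29,30,31} = 0⊕0⊕0⊕1⊕0⊕0⊕0⊕0⊕0⊕1⊕1⊕0⊕1⊕1⊕0 = 1
p16 = XOR of data positions {17,18,19,20,21,22,23,24,25,26,27,28,29,30,31} = 1⊕1⊕1⊕0⊕1⊕0⊕0⊕0⊕0⊕1⊕1⊕0⊕1⊕1⊕0 = 0
Codeword b1..b31 = 1101111100010000111010000110110

1101111100010000111010000110110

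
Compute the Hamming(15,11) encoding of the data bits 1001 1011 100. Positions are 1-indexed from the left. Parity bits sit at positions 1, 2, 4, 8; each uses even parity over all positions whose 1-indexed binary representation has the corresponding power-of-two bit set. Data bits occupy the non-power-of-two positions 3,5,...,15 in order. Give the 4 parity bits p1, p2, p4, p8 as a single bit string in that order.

Place data bits at non-power-of-two positions: b3=1, b5=0, b6=0, b7=1, b9=1, b10=0, b11=1, b12=1, b13=1, b14=0, b15=0.
p1 = XOR of data positions {3,5,7,9,11,13,15} = 1⊕0⊕1⊕1⊕1⊕1⊕0 = 1
p2 = XOR of data positions {3,6,7,10,11,14,15} = 1⊕0⊕1⊕0⊕1⊕0⊕0 = 1
p4 = XOR of data positions {5,6,7,12,13,14,15} = 0⊕0⊕1⊕1⊕1⊕0⊕0 = 1
p8 = XOR of data positions {9,10,11,12,13,14,15} = 1⊕0⊕1⊕1⊕1⊕0⊕0 = 0
Parity bits p1,p2,p4,p8 = 1110

1110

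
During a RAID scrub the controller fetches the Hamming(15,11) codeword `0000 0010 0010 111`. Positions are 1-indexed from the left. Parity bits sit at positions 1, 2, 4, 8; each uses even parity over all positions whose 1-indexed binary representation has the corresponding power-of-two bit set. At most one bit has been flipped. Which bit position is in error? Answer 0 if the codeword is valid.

0

s1: b1⊕b3⊕b5⊕b7⊕b9⊕b11⊕b13⊕b15 = 0⊕0⊕0⊕1⊕0⊕1⊕1⊕1 = 0
s2: b2⊕b3⊕b6⊕b7⊕b10⊕b11⊕b14⊕b15 = 0⊕0⊕0⊕1⊕0⊕1⊕1⊕1 = 0
s4: b4⊕b5⊕b6⊕b7⊕b12⊕b13⊕b14⊕b15 = 0⊕0⊕0⊕1⊕0⊕1⊕1⊕1 = 0
s8: b8⊕b9⊕b10⊕b11⊕b12⊕b13⊕b14⊕b15 = 0⊕0⊕0⊕1⊕0⊕1⊕1⊕1 = 0
Syndrome (s8...s1) = 0000 → position 0 (no error).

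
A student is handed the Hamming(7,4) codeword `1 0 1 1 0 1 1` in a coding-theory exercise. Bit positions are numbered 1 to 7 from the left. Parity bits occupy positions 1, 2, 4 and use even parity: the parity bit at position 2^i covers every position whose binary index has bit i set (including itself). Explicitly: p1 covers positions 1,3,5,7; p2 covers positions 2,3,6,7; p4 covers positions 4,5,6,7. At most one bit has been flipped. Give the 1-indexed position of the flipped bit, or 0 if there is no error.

7

s1: b1⊕b3⊕b5⊕b7 = 1⊕1⊕0⊕1 = 1
s2: b2⊕b3⊕b6⊕b7 = 0⊕1⊕1⊕1 = 1
s4: b4⊕b5⊕b6⊕b7 = 1⊕0⊕1⊕1 = 1
Syndrome (s4...s1) = 111 → position 7.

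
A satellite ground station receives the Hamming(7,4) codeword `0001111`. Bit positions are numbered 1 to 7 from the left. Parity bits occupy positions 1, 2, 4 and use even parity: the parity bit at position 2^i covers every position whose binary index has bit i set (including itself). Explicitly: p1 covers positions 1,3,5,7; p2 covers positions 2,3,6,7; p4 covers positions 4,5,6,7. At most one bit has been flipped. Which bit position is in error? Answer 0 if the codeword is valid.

0

s1: b1⊕b3⊕b5⊕b7 = 0⊕0⊕1⊕1 = 0
s2: b2⊕b3⊕b6⊕b7 = 0⊕0⊕1⊕1 = 0
s4: b4⊕b5⊕b6⊕b7 = 1⊕1⊕1⊕1 = 0
Syndrome (s4...s1) = 000 → position 0 (no error).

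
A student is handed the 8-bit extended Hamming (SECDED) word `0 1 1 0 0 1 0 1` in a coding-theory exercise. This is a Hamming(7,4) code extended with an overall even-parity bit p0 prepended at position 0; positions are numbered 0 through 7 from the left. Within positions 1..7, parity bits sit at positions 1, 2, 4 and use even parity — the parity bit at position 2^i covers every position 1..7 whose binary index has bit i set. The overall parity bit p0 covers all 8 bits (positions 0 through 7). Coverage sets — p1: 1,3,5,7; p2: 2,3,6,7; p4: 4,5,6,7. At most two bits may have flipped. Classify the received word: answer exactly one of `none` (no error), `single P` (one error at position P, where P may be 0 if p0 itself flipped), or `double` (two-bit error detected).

s1: b1⊕b3⊕b5⊕b7 = 1⊕0⊕1⊕1 = 1
s2: b2⊕b3⊕b6⊕b7 = 1⊕0⊕0⊕1 = 0
s4: b4⊕b5⊕b6⊕b7 = 0⊕1⊕0⊕1 = 0
Syndrome (s4...s1) = 001 → position 1.
Overall parity (XOR of all 8 bits, including p0): 0⊕1⊕1⊕0⊕0⊕1⊕0⊕1 = 0
Overall=0, syndrome position=1 → double-bit error detected (uncorrectable).

double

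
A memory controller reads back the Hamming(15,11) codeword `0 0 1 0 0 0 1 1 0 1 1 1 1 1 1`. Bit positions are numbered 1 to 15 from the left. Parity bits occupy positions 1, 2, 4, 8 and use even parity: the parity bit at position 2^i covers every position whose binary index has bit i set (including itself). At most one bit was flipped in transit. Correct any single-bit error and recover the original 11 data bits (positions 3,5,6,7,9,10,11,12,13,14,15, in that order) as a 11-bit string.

s1: b1⊕b3⊕b5⊕b7⊕b9⊕b11⊕b13⊕b15 = 0⊕1⊕0⊕1⊕0⊕1⊕1⊕1 = 1
s2: b2⊕b3⊕b6⊕b7⊕b10⊕b11⊕b14⊕b15 = 0⊕1⊕0⊕1⊕1⊕1⊕1⊕1 = 0
s4: b4⊕b5⊕b6⊕b7⊕b12⊕b13⊕b14⊕b15 = 0⊕0⊕0⊕1⊕1⊕1⊕1⊕1 = 1
s8: b8⊕b9⊕b10⊕b11⊕b12⊕b13⊕b14⊕b15 = 1⊕0⊕1⊕1⊕1⊕1⊕1⊕1 = 1
Syndrome (s8...s1) = 1101 → position 13.
Flip bit 13: corrected codeword = 001000110111011
Data bits at positions 3,5,6,7,9,10,11,12,13,14,15: 10010111011

10010111011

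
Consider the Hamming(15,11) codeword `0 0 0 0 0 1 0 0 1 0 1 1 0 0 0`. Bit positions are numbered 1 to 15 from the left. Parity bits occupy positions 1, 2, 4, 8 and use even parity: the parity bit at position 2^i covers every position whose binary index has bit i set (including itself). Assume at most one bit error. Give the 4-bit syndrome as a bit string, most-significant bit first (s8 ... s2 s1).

s1: b1⊕b3⊕b5⊕b7⊕b9⊕b11⊕b13⊕b15 = 0⊕0⊕0⊕0⊕1⊕1⊕0⊕0 = 0
s2: b2⊕b3⊕b6⊕b7⊕b10⊕b11⊕b14⊕b15 = 0⊕0⊕1⊕0⊕0⊕1⊕0⊕0 = 0
s4: b4⊕b5⊕b6⊕b7⊕b12⊕b13⊕b14⊕b15 = 0⊕0⊕1⊕0⊕1⊕0⊕0⊕0 = 0
s8: b8⊕b9⊕b10⊕b11⊕b12⊕b13⊕b14⊕b15 = 0⊕1⊕0⊕1⊕1⊕0⊕0⊕0 = 1
Syndrome (s8...s1) = 1000 → position 8.

1000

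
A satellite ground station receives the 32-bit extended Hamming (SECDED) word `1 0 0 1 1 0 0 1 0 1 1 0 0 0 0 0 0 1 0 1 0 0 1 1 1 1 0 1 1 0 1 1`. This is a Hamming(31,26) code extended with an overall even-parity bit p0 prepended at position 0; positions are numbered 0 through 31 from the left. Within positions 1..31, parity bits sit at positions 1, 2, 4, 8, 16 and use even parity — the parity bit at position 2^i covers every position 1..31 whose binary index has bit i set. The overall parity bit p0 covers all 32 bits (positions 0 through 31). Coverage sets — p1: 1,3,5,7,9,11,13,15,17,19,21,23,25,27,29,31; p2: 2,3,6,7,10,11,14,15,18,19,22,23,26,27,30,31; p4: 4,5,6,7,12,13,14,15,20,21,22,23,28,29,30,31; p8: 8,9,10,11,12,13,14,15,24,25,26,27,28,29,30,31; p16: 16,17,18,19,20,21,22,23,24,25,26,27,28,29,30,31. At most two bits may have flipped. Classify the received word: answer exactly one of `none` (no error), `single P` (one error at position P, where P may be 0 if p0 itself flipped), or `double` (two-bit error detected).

double

s1: b1⊕b3⊕b5⊕b7⊕b9⊕b11⊕b13⊕b15⊕b17⊕b19⊕b21⊕b23⊕b25⊕b27⊕b29⊕b31 = 0⊕1⊕0⊕1⊕1⊕0⊕0⊕0⊕1⊕1⊕0⊕1⊕1⊕1⊕0⊕1 = 1
s2: b2⊕b3⊕b6⊕b7⊕b10⊕b11⊕b14⊕b15⊕b18⊕b19⊕b22⊕b23⊕b26⊕b27⊕b30⊕b31 = 0⊕1⊕0⊕1⊕1⊕0⊕0⊕0⊕0⊕1⊕1⊕1⊕0⊕1⊕1⊕1 = 1
s4: b4⊕b5⊕b6⊕b7⊕b12⊕b13⊕b14⊕b15⊕b20⊕b21⊕b22⊕b23⊕b28⊕b29⊕b30⊕b31 = 1⊕0⊕0⊕1⊕0⊕0⊕0⊕0⊕0⊕0⊕1⊕1⊕1⊕0⊕1⊕1 = 1
s8: b8⊕b9⊕b10⊕b11⊕b12⊕b13⊕b14⊕b15⊕b24⊕b25⊕b26⊕b27⊕b28⊕b29⊕b30⊕b31 = 0⊕1⊕1⊕0⊕0⊕0⊕0⊕0⊕1⊕1⊕0⊕1⊕1⊕0⊕1⊕1 = 0
s16: b16⊕b17⊕b18⊕b19⊕b20⊕b21⊕b22⊕b23⊕b24⊕b25⊕b26⊕b27⊕b28⊕b29⊕b30⊕b31 = 0⊕1⊕0⊕1⊕0⊕0⊕1⊕1⊕1⊕1⊕0⊕1⊕1⊕0⊕1⊕1 = 0
Syndrome (s16...s1) = 00111 → position 7.
Overall parity (XOR of all 32 bits, including p0): 1⊕0⊕0⊕1⊕1⊕0⊕0⊕1⊕0⊕1⊕1⊕0⊕0⊕0⊕0⊕0⊕0⊕1⊕0⊕1⊕0⊕0⊕1⊕1⊕1⊕1⊕0⊕1⊕1⊕0⊕1⊕1 = 0
Overall=0, syndrome position=7 → double-bit error detected (uncorrectable).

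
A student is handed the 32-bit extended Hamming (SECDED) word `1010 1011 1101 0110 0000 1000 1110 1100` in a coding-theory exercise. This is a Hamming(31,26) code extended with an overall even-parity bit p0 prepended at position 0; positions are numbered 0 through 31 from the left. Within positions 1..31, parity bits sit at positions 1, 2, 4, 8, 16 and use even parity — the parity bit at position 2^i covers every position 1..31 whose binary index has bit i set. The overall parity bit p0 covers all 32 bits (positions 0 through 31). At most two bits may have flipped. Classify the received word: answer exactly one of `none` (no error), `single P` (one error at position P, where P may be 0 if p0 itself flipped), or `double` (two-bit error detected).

s1: b1⊕b3⊕b5⊕b7⊕b9⊕b11⊕b13⊕b15⊕b17⊕b19⊕b21⊕b23⊕b25⊕b27⊕b29⊕b31 = 0⊕0⊕0⊕1⊕1⊕1⊕1⊕0⊕0⊕0⊕0⊕0⊕1⊕0⊕1⊕0 = 0
s2: b2⊕b3⊕b6⊕b7⊕b10⊕b11⊕b14⊕b15⊕b18⊕b19⊕b22⊕b23⊕b26⊕b27⊕b30⊕b31 = 1⊕0⊕1⊕1⊕0⊕1⊕1⊕0⊕0⊕0⊕0⊕0⊕1⊕0⊕0⊕0 = 0
s4: b4⊕b5⊕b6⊕b7⊕b12⊕b13⊕b14⊕b15⊕b20⊕b21⊕b22⊕b23⊕b28⊕b29⊕b30⊕b31 = 1⊕0⊕1⊕1⊕0⊕1⊕1⊕0⊕1⊕0⊕0⊕0⊕1⊕1⊕0⊕0 = 0
s8: b8⊕b9⊕b10⊕b11⊕b12⊕b13⊕b14⊕b15⊕b24⊕b25⊕b26⊕b27⊕b28⊕b29⊕b30⊕b31 = 1⊕1⊕0⊕1⊕0⊕1⊕1⊕0⊕1⊕1⊕1⊕0⊕1⊕1⊕0⊕0 = 0
s16: b16⊕b17⊕b18⊕b19⊕b20⊕b21⊕b22⊕b23⊕b24⊕b25⊕b26⊕b27⊕b28⊕b29⊕b30⊕b31 = 0⊕0⊕0⊕0⊕1⊕0⊕0⊕0⊕1⊕1⊕1⊕0⊕1⊕1⊕0⊕0 = 0
Syndrome (s16...s1) = 00000 → position 0 (no error).
Overall parity (XOR of all 32 bits, including p0): 1⊕0⊕1⊕0⊕1⊕0⊕1⊕1⊕1⊕1⊕0⊕1⊕0⊕1⊕1⊕0⊕0⊕0⊕0⊕0⊕1⊕0⊕0⊕0⊕1⊕1⊕1⊕0⊕1⊕1⊕0⊕0 = 0
Overall=0, syndrome position=0 → no error.

none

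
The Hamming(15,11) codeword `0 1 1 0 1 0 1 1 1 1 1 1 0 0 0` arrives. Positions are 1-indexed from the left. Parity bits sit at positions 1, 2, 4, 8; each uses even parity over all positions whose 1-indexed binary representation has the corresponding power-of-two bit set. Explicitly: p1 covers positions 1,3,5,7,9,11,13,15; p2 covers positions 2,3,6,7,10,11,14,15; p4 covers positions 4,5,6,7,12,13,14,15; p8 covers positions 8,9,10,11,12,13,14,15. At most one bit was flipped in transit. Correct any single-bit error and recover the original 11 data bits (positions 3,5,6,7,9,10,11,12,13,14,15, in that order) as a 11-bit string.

11011111001

s1: b1⊕b3⊕b5⊕b7⊕b9⊕b11⊕b13⊕b15 = 0⊕1⊕1⊕1⊕1⊕1⊕0⊕0 = 1
s2: b2⊕b3⊕b6⊕b7⊕b10⊕b11⊕b14⊕b15 = 1⊕1⊕0⊕1⊕1⊕1⊕0⊕0 = 1
s4: b4⊕b5⊕b6⊕b7⊕b12⊕b13⊕b14⊕b15 = 0⊕1⊕0⊕1⊕1⊕0⊕0⊕0 = 1
s8: b8⊕b9⊕b10⊕b11⊕b12⊕b13⊕b14⊕b15 = 1⊕1⊕1⊕1⊕1⊕0⊕0⊕0 = 1
Syndrome (s8...s1) = 1111 → position 15.
Flip bit 15: corrected codeword = 011010111111001
Data bits at positions 3,5,6,7,9,10,11,12,13,14,15: 11011111001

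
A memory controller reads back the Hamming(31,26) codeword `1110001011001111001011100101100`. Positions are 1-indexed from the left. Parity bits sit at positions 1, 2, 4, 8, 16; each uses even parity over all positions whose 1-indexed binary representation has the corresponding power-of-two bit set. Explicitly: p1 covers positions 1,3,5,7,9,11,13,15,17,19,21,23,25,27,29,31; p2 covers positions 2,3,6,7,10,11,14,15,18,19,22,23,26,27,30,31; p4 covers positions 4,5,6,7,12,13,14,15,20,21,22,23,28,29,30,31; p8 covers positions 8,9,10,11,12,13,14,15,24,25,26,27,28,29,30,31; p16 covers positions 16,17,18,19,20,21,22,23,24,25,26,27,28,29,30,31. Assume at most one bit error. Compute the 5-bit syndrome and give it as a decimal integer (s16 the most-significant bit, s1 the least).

s1: b1⊕b3⊕b5⊕b7⊕b9⊕b11⊕b13⊕b15⊕b17⊕b19⊕b21⊕b23⊕b25⊕b27⊕b29⊕b31 = 1⊕1⊕0⊕1⊕1⊕0⊕1⊕1⊕0⊕1⊕1⊕1⊕0⊕0⊕1⊕0 = 0
s2: b2⊕b3⊕b6⊕b7⊕b10⊕b11⊕b14⊕b15⊕b18⊕b19⊕b22⊕b23⊕b26⊕b27⊕b30⊕b31 = 1⊕1⊕0⊕1⊕1⊕0⊕1⊕1⊕0⊕1⊕1⊕1⊕1⊕0⊕0⊕0 = 0
s4: b4⊕b5⊕b6⊕b7⊕b12⊕b13⊕b14⊕b15⊕b20⊕b21⊕b22⊕b23⊕b28⊕b29⊕b30⊕b31 = 0⊕0⊕0⊕1⊕0⊕1⊕1⊕1⊕0⊕1⊕1⊕1⊕1⊕1⊕0⊕0 = 1
s8: b8⊕b9⊕b10⊕b11⊕b12⊕b13⊕b14⊕b15⊕b24⊕b25⊕b26⊕b27⊕b28⊕b29⊕b30⊕b31 = 0⊕1⊕1⊕0⊕0⊕1⊕1⊕1⊕0⊕0⊕1⊕0⊕1⊕1⊕0⊕0 = 0
s16: b16⊕b17⊕b18⊕b19⊕b20⊕b21⊕b22⊕b23⊕b24⊕b25⊕b26⊕b27⊕b28⊕b29⊕b30⊕b31 = 1⊕0⊕0⊕1⊕0⊕1⊕1⊕1⊕0⊕0⊕1⊕0⊕1⊕1⊕0⊕0 = 0
Syndrome (s16...s1) = 00100 → position 4.

4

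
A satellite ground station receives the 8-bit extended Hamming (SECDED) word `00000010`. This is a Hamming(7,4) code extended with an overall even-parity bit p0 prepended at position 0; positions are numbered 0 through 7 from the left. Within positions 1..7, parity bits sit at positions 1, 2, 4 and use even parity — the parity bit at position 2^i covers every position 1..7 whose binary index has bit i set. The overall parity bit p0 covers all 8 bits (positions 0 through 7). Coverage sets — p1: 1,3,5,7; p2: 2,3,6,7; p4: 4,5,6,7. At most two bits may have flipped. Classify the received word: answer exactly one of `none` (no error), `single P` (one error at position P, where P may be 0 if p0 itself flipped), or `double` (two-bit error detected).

single 6

s1: b1⊕b3⊕b5⊕b7 = 0⊕0⊕0⊕0 = 0
s2: b2⊕b3⊕b6⊕b7 = 0⊕0⊕1⊕0 = 1
s4: b4⊕b5⊕b6⊕b7 = 0⊕0⊕1⊕0 = 1
Syndrome (s4...s1) = 110 → position 6.
Overall parity (XOR of all 8 bits, including p0): 0⊕0⊕0⊕0⊕0⊕0⊕1⊕0 = 1
Overall=1, syndrome position=6 → single-bit error at position 6.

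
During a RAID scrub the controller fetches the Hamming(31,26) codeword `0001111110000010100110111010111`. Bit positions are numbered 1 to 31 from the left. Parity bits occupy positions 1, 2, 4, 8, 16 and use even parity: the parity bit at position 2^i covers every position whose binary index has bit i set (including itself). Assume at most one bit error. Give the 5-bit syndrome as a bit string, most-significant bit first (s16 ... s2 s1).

01111

s1: b1⊕b3⊕b5⊕b7⊕b9⊕b11⊕b13⊕b15⊕b17⊕b19⊕b21⊕b23⊕b25⊕b27⊕b29⊕b31 = 0⊕0⊕1⊕1⊕1⊕0⊕0⊕1⊕1⊕0⊕1⊕1⊕1⊕1⊕1⊕1 = 1
s2: b2⊕b3⊕b6⊕b7⊕b10⊕b11⊕b14⊕b15⊕b18⊕b19⊕b22⊕b23⊕b26⊕b27⊕b30⊕b31 = 0⊕0⊕1⊕1⊕0⊕0⊕0⊕1⊕0⊕0⊕0⊕1⊕0⊕1⊕1⊕1 = 1
s4: b4⊕b5⊕b6⊕b7⊕b12⊕b13⊕b14⊕b15⊕b20⊕b21⊕b22⊕b23⊕b28⊕b29⊕b30⊕b31 = 1⊕1⊕1⊕1⊕0⊕0⊕0⊕1⊕1⊕1⊕0⊕1⊕0⊕1⊕1⊕1 = 1
s8: b8⊕b9⊕b10⊕b11⊕b12⊕b13⊕b14⊕b15⊕b24⊕b25⊕b26⊕b27⊕b28⊕b29⊕b30⊕b31 = 1⊕1⊕0⊕0⊕0⊕0⊕0⊕1⊕1⊕1⊕0⊕1⊕0⊕1⊕1⊕1 = 1
s16: b16⊕b17⊕b18⊕b19⊕b20⊕b21⊕b22⊕b23⊕b24⊕b25⊕b26⊕b27⊕b28⊕b29⊕b30⊕b31 = 0⊕1⊕0⊕0⊕1⊕1⊕0⊕1⊕1⊕1⊕0⊕1⊕0⊕1⊕1⊕1 = 0
Syndrome (s16...s1) = 01111 → position 15.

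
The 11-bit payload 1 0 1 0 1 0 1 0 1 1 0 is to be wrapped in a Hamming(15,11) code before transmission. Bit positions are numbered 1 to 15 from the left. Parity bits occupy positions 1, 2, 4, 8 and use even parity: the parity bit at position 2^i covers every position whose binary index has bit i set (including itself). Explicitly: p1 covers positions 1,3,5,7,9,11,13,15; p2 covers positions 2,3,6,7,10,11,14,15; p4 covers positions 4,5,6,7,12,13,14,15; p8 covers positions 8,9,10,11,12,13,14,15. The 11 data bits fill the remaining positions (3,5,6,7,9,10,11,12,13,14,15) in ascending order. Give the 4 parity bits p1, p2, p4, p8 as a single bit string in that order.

Place data bits at non-power-of-two positions: b3=1, b5=0, b6=1, b7=0, b9=1, b10=0, b11=1, b12=0, b13=1, b14=1, b15=0.
p1 = XOR of data positions {3,5,7,9,11,13,15} = 1⊕0⊕0⊕1⊕1⊕1⊕0 = 0
p2 = XOR of data positions {3,6,7,10,11,14,15} = 1⊕1⊕0⊕0⊕1⊕1⊕0 = 0
p4 = XOR of data positions {5,6,7,12,13,14,15} = 0⊕1⊕0⊕0⊕1⊕1⊕0 = 1
p8 = XOR of data positions {9,10,11,12,13,14,15} = 1⊕0⊕1⊕0⊕1⊕1⊕0 = 0
Parity bits p1,p2,p4,p8 = 0010

0010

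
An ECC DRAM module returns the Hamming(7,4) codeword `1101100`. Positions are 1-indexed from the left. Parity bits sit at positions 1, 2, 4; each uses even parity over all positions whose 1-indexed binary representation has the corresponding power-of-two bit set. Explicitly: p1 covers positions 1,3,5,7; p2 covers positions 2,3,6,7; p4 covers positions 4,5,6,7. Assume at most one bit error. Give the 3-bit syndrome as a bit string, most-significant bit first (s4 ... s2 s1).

s1: b1⊕b3⊕b5⊕b7 = 1⊕0⊕1⊕0 = 0
s2: b2⊕b3⊕b6⊕b7 = 1⊕0⊕0⊕0 = 1
s4: b4⊕b5⊕b6⊕b7 = 1⊕1⊕0⊕0 = 0
Syndrome (s4...s1) = 010 → position 2.

010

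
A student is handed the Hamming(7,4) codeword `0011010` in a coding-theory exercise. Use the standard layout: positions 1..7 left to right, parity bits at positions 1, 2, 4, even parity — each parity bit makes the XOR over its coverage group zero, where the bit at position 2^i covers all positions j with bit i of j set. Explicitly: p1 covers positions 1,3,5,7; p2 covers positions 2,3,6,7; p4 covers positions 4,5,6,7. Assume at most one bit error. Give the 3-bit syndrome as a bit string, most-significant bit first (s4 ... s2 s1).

s1: b1⊕b3⊕b5⊕b7 = 0⊕1⊕0⊕0 = 1
s2: b2⊕b3⊕b6⊕b7 = 0⊕1⊕1⊕0 = 0
s4: b4⊕b5⊕b6⊕b7 = 1⊕0⊕1⊕0 = 0
Syndrome (s4...s1) = 001 → position 1.

001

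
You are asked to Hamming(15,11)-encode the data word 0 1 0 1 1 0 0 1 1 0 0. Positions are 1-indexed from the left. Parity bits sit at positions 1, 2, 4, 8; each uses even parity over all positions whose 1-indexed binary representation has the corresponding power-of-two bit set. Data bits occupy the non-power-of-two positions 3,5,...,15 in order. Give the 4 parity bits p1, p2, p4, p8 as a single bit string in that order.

0101

Place data bits at non-power-of-two positions: b3=0, b5=1, b6=0, b7=1, b9=1, b10=0, b11=0, b12=1, b13=1, b14=0, b15=0.
p1 = XOR of data positions {3,5,7,9,11,13,15} = 0⊕1⊕1⊕1⊕0⊕1⊕0 = 0
p2 = XOR of data positions {3,6,7,10,11,14,15} = 0⊕0⊕1⊕0⊕0⊕0⊕0 = 1
p4 = XOR of data positions {5,6,7,12,13,14,15} = 1⊕0⊕1⊕1⊕1⊕0⊕0 = 0
p8 = XOR of data positions {9,10,11,12,13,14,15} = 1⊕0⊕0⊕1⊕1⊕0⊕0 = 1
Parity bits p1,p2,p4,p8 = 0101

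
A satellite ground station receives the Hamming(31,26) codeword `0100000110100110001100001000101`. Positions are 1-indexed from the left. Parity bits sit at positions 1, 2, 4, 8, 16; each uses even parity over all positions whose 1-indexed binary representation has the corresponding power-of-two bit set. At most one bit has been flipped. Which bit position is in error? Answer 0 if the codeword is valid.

s1: b1⊕b3⊕b5⊕b7⊕b9⊕b11⊕b13⊕b15⊕b17⊕b19⊕b21⊕b23⊕b25⊕b27⊕b29⊕b31 = 0⊕0⊕0⊕0⊕1⊕1⊕0⊕1⊕0⊕1⊕0⊕0⊕1⊕0⊕1⊕1 = 1
s2: b2⊕b3⊕b6⊕b7⊕b10⊕b11⊕b14⊕b15⊕b18⊕b19⊕b22⊕b23⊕b26⊕b27⊕b30⊕b31 = 1⊕0⊕0⊕0⊕0⊕1⊕1⊕1⊕0⊕1⊕0⊕0⊕0⊕0⊕0⊕1 = 0
s4: b4⊕b5⊕b6⊕b7⊕b12⊕b13⊕b14⊕b15⊕b20⊕b21⊕b22⊕b23⊕b28⊕b29⊕b30⊕b31 = 0⊕0⊕0⊕0⊕0⊕0⊕1⊕1⊕1⊕0⊕0⊕0⊕0⊕1⊕0⊕1 = 1
s8: b8⊕b9⊕b10⊕b11⊕b12⊕b13⊕b14⊕b15⊕b24⊕b25⊕b26⊕b27⊕b28⊕b29⊕b30⊕b31 = 1⊕1⊕0⊕1⊕0⊕0⊕1⊕1⊕0⊕1⊕0⊕0⊕0⊕1⊕0⊕1 = 0
s16: b16⊕b17⊕b18⊕b19⊕b20⊕b21⊕b22⊕b23⊕b24⊕b25⊕b26⊕b27⊕b28⊕b29⊕b30⊕b31 = 0⊕0⊕0⊕1⊕1⊕0⊕0⊕0⊕0⊕1⊕0⊕0⊕0⊕1⊕0⊕1 = 1
Syndrome (s16...s1) = 10101 → position 21.

21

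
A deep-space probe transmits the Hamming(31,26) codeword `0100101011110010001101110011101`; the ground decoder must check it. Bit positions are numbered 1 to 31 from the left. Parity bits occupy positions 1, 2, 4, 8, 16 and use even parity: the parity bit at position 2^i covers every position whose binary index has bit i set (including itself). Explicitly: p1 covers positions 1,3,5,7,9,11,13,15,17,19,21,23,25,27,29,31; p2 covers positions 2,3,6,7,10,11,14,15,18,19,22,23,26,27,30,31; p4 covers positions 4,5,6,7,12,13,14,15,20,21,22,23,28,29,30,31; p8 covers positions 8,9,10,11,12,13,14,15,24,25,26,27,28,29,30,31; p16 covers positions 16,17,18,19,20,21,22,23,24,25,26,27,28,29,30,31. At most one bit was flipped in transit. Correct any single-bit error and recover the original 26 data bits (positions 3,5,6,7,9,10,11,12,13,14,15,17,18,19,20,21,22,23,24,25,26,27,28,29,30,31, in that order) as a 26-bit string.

01011111001001101110011101

s1: b1⊕b3⊕b5⊕b7⊕b9⊕b11⊕b13⊕b15⊕b17⊕b19⊕b21⊕b23⊕b25⊕b27⊕b29⊕b31 = 0⊕0⊕1⊕1⊕1⊕1⊕0⊕1⊕0⊕1⊕0⊕1⊕0⊕1⊕1⊕1 = 0
s2: b2⊕b3⊕b6⊕b7⊕b10⊕b11⊕b14⊕b15⊕b18⊕b19⊕b22⊕b23⊕b26⊕b27⊕b30⊕b31 = 1⊕0⊕0⊕1⊕1⊕1⊕0⊕1⊕0⊕1⊕1⊕1⊕0⊕1⊕0⊕1 = 0
s4: b4⊕b5⊕b6⊕b7⊕b12⊕b13⊕b14⊕b15⊕b20⊕b21⊕b22⊕b23⊕b28⊕b29⊕b30⊕b31 = 0⊕1⊕0⊕1⊕1⊕0⊕0⊕1⊕1⊕0⊕1⊕1⊕1⊕1⊕0⊕1 = 0
s8: b8⊕b9⊕b10⊕b11⊕b12⊕b13⊕b14⊕b15⊕b24⊕b25⊕b26⊕b27⊕b28⊕b29⊕b30⊕b31 = 0⊕1⊕1⊕1⊕1⊕0⊕0⊕1⊕1⊕0⊕0⊕1⊕1⊕1⊕0⊕1 = 0
s16: b16⊕b17⊕b18⊕b19⊕b20⊕b21⊕b22⊕b23⊕b24⊕b25⊕b26⊕b27⊕b28⊕b29⊕b30⊕b31 = 0⊕0⊕0⊕1⊕1⊕0⊕1⊕1⊕1⊕0⊕0⊕1⊕1⊕1⊕0⊕1 = 1
Syndrome (s16...s1) = 10000 → position 16.
Flip bit 16: corrected codeword = 0100101011110011001101110011101
Data bits at positions 3,5,6,7,9,10,11,12,13,14,15,17,18,19,20,21,22,23,24,25,26,27,28,29,30,31: 01011111001001101110011101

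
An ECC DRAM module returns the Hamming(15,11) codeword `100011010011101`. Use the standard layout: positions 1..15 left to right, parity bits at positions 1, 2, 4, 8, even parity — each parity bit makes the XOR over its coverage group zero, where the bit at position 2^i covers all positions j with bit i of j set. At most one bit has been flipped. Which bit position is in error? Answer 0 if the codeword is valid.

s1: b1⊕b3⊕b5⊕b7⊕b9⊕b11⊕b13⊕b15 = 1⊕0⊕1⊕0⊕0⊕1⊕1⊕1 = 1
s2: b2⊕b3⊕b6⊕b7⊕b10⊕b11⊕b14⊕b15 = 0⊕0⊕1⊕0⊕0⊕1⊕0⊕1 = 1
s4: b4⊕b5⊕b6⊕b7⊕b12⊕b13⊕b14⊕b15 = 0⊕1⊕1⊕0⊕1⊕1⊕0⊕1 = 1
s8: b8⊕b9⊕b10⊕b11⊕b12⊕b13⊕b14⊕b15 = 1⊕0⊕0⊕1⊕1⊕1⊕0⊕1 = 1
Syndrome (s8...s1) = 1111 → position 15.

15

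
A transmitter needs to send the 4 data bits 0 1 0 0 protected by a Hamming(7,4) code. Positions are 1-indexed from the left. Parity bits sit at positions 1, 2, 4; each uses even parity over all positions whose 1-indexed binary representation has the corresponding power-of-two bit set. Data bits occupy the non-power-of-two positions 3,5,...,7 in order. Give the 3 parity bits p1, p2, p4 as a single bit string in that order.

Place data bits at non-power-of-two positions: b3=0, b5=1, b6=0, b7=0.
p1 = XOR of data positions {3,5,7} = 0⊕1⊕0 = 1
p2 = XOR of data positions {3,6,7} = 0⊕0⊕0 = 0
p4 = XOR of data positions {5,6,7} = 1⊕0⊕0 = 1
Parity bits p1,p2,p4 = 101

101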